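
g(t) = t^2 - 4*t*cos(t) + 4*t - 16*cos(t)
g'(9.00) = 47.07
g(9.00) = 164.38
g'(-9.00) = -2.11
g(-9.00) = 26.78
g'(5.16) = -20.44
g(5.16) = 31.41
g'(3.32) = 9.38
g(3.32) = 53.12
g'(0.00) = 0.00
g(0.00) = -16.00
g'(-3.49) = 1.48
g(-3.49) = 0.14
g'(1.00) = 20.67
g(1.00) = -5.81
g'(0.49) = 9.90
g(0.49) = -13.65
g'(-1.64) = -8.42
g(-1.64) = -3.22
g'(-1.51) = -9.20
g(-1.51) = -4.37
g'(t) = 4*t*sin(t) + 2*t + 16*sin(t) - 4*cos(t) + 4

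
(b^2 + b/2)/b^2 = (b + 1/2)/b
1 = 1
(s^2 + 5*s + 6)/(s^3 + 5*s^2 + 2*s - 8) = (s + 3)/(s^2 + 3*s - 4)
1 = 1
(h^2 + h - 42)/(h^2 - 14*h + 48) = (h + 7)/(h - 8)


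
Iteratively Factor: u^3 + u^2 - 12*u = (u + 4)*(u^2 - 3*u) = u*(u + 4)*(u - 3)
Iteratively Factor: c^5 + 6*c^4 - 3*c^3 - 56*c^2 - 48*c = (c + 4)*(c^4 + 2*c^3 - 11*c^2 - 12*c) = (c - 3)*(c + 4)*(c^3 + 5*c^2 + 4*c) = (c - 3)*(c + 4)^2*(c^2 + c) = c*(c - 3)*(c + 4)^2*(c + 1)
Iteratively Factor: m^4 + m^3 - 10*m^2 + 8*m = (m - 2)*(m^3 + 3*m^2 - 4*m) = m*(m - 2)*(m^2 + 3*m - 4) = m*(m - 2)*(m + 4)*(m - 1)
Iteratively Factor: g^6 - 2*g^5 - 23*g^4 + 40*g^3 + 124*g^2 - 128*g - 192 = (g + 1)*(g^5 - 3*g^4 - 20*g^3 + 60*g^2 + 64*g - 192) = (g - 2)*(g + 1)*(g^4 - g^3 - 22*g^2 + 16*g + 96) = (g - 2)*(g + 1)*(g + 2)*(g^3 - 3*g^2 - 16*g + 48) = (g - 4)*(g - 2)*(g + 1)*(g + 2)*(g^2 + g - 12) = (g - 4)*(g - 2)*(g + 1)*(g + 2)*(g + 4)*(g - 3)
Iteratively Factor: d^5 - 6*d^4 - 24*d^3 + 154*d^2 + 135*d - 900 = (d - 5)*(d^4 - d^3 - 29*d^2 + 9*d + 180) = (d - 5)*(d + 3)*(d^3 - 4*d^2 - 17*d + 60) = (d - 5)^2*(d + 3)*(d^2 + d - 12) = (d - 5)^2*(d - 3)*(d + 3)*(d + 4)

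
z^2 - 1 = (z - 1)*(z + 1)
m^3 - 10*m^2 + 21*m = m*(m - 7)*(m - 3)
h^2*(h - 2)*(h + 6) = h^4 + 4*h^3 - 12*h^2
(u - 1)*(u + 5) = u^2 + 4*u - 5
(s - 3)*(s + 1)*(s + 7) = s^3 + 5*s^2 - 17*s - 21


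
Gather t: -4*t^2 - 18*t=-4*t^2 - 18*t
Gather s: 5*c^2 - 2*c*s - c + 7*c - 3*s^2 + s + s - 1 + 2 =5*c^2 + 6*c - 3*s^2 + s*(2 - 2*c) + 1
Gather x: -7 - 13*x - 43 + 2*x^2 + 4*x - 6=2*x^2 - 9*x - 56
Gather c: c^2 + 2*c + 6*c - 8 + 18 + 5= c^2 + 8*c + 15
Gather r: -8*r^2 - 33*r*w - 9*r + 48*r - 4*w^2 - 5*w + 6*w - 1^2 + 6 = -8*r^2 + r*(39 - 33*w) - 4*w^2 + w + 5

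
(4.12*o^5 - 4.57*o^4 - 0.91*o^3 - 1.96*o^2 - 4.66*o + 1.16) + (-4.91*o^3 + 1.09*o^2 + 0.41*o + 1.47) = 4.12*o^5 - 4.57*o^4 - 5.82*o^3 - 0.87*o^2 - 4.25*o + 2.63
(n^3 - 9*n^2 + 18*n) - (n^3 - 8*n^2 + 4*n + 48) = -n^2 + 14*n - 48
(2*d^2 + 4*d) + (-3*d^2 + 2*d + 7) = -d^2 + 6*d + 7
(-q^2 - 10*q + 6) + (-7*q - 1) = -q^2 - 17*q + 5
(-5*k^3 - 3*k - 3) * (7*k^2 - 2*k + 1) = -35*k^5 + 10*k^4 - 26*k^3 - 15*k^2 + 3*k - 3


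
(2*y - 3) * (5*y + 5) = 10*y^2 - 5*y - 15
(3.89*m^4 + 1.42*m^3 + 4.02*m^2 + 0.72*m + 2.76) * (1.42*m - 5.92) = 5.5238*m^5 - 21.0124*m^4 - 2.698*m^3 - 22.776*m^2 - 0.3432*m - 16.3392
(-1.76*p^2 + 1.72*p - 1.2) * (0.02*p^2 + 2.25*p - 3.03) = -0.0352*p^4 - 3.9256*p^3 + 9.1788*p^2 - 7.9116*p + 3.636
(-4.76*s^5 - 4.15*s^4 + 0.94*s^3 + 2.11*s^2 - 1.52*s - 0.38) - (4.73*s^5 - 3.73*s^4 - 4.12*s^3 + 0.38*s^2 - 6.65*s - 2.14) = -9.49*s^5 - 0.42*s^4 + 5.06*s^3 + 1.73*s^2 + 5.13*s + 1.76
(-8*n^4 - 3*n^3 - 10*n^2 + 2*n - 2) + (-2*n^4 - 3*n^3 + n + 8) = -10*n^4 - 6*n^3 - 10*n^2 + 3*n + 6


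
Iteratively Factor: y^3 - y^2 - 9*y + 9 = (y - 3)*(y^2 + 2*y - 3) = (y - 3)*(y + 3)*(y - 1)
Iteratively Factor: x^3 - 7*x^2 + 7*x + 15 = (x + 1)*(x^2 - 8*x + 15) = (x - 3)*(x + 1)*(x - 5)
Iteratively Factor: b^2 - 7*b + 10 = (b - 5)*(b - 2)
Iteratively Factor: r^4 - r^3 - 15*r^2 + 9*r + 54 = (r + 2)*(r^3 - 3*r^2 - 9*r + 27) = (r + 2)*(r + 3)*(r^2 - 6*r + 9) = (r - 3)*(r + 2)*(r + 3)*(r - 3)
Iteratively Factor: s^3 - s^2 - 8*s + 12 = (s - 2)*(s^2 + s - 6) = (s - 2)*(s + 3)*(s - 2)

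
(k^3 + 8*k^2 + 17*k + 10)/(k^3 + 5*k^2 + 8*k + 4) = (k + 5)/(k + 2)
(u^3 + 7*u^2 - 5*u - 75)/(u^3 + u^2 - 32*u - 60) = (u^2 + 2*u - 15)/(u^2 - 4*u - 12)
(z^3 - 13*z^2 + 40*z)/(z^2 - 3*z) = (z^2 - 13*z + 40)/(z - 3)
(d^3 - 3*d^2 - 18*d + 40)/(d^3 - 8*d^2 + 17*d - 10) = (d + 4)/(d - 1)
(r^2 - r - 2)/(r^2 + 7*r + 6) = (r - 2)/(r + 6)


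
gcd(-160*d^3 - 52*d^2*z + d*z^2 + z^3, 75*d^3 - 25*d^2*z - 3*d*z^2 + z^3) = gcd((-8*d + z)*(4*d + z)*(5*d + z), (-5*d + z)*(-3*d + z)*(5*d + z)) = 5*d + z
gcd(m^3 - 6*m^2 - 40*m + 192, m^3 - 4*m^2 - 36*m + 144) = m^2 + 2*m - 24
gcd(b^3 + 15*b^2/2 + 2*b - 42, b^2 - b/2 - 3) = b - 2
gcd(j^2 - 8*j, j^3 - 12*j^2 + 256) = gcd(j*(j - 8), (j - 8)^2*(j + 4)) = j - 8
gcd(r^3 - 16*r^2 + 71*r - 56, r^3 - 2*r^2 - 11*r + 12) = r - 1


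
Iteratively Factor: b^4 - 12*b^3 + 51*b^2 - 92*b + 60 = (b - 3)*(b^3 - 9*b^2 + 24*b - 20) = (b - 5)*(b - 3)*(b^2 - 4*b + 4) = (b - 5)*(b - 3)*(b - 2)*(b - 2)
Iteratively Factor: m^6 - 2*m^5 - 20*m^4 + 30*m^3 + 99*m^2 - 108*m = (m + 3)*(m^5 - 5*m^4 - 5*m^3 + 45*m^2 - 36*m) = (m + 3)^2*(m^4 - 8*m^3 + 19*m^2 - 12*m) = (m - 3)*(m + 3)^2*(m^3 - 5*m^2 + 4*m) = m*(m - 3)*(m + 3)^2*(m^2 - 5*m + 4) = m*(m - 4)*(m - 3)*(m + 3)^2*(m - 1)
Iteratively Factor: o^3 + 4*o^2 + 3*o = (o + 1)*(o^2 + 3*o) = o*(o + 1)*(o + 3)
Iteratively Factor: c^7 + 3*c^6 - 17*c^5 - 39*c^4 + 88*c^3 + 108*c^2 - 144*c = (c - 3)*(c^6 + 6*c^5 + c^4 - 36*c^3 - 20*c^2 + 48*c) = (c - 3)*(c - 2)*(c^5 + 8*c^4 + 17*c^3 - 2*c^2 - 24*c) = (c - 3)*(c - 2)*(c - 1)*(c^4 + 9*c^3 + 26*c^2 + 24*c) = (c - 3)*(c - 2)*(c - 1)*(c + 3)*(c^3 + 6*c^2 + 8*c) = (c - 3)*(c - 2)*(c - 1)*(c + 3)*(c + 4)*(c^2 + 2*c) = c*(c - 3)*(c - 2)*(c - 1)*(c + 3)*(c + 4)*(c + 2)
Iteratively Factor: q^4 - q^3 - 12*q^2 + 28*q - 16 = (q - 2)*(q^3 + q^2 - 10*q + 8) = (q - 2)^2*(q^2 + 3*q - 4) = (q - 2)^2*(q + 4)*(q - 1)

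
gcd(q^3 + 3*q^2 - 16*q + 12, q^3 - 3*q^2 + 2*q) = q^2 - 3*q + 2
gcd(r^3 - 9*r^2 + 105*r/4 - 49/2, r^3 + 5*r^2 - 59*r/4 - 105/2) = r - 7/2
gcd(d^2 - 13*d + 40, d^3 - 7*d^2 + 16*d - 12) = 1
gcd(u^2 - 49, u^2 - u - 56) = u + 7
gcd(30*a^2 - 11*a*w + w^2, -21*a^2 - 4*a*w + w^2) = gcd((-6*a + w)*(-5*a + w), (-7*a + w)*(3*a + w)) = 1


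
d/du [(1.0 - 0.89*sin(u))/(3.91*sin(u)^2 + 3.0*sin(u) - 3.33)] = (3.4799*sin(u)^2 - 7.82*sin(u) - 0.0362999999999998)*cos(u)/(15.2881*sin(u)^4 + 23.46*sin(u)^3 - 17.0406*sin(u)^2 - 19.98*sin(u) + 11.0889)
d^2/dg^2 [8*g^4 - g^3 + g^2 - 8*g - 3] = 96*g^2 - 6*g + 2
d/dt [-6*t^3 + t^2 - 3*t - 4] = -18*t^2 + 2*t - 3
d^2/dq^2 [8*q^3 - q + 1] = 48*q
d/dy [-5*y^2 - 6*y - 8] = -10*y - 6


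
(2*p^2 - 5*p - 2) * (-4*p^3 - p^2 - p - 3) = -8*p^5 + 18*p^4 + 11*p^3 + p^2 + 17*p + 6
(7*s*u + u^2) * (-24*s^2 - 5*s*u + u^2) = -168*s^3*u - 59*s^2*u^2 + 2*s*u^3 + u^4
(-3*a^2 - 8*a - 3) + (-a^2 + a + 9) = -4*a^2 - 7*a + 6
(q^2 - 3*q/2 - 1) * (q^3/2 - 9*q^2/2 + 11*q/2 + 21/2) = q^5/2 - 21*q^4/4 + 47*q^3/4 + 27*q^2/4 - 85*q/4 - 21/2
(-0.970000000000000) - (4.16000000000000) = -5.13000000000000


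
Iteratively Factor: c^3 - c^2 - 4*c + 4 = (c + 2)*(c^2 - 3*c + 2) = (c - 1)*(c + 2)*(c - 2)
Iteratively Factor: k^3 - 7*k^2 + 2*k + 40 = (k + 2)*(k^2 - 9*k + 20) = (k - 4)*(k + 2)*(k - 5)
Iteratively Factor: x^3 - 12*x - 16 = (x + 2)*(x^2 - 2*x - 8) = (x + 2)^2*(x - 4)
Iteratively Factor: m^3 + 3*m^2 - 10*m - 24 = (m + 4)*(m^2 - m - 6) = (m - 3)*(m + 4)*(m + 2)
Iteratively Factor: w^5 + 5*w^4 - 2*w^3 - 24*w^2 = (w + 4)*(w^4 + w^3 - 6*w^2) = w*(w + 4)*(w^3 + w^2 - 6*w) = w*(w - 2)*(w + 4)*(w^2 + 3*w) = w*(w - 2)*(w + 3)*(w + 4)*(w)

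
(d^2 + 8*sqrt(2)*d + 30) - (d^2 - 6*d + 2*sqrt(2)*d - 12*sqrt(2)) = 6*d + 6*sqrt(2)*d + 12*sqrt(2) + 30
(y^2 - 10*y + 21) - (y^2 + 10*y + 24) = -20*y - 3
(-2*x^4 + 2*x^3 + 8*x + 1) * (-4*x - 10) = 8*x^5 + 12*x^4 - 20*x^3 - 32*x^2 - 84*x - 10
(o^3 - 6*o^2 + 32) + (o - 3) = o^3 - 6*o^2 + o + 29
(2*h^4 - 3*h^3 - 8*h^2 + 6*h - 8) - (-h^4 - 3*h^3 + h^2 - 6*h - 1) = 3*h^4 - 9*h^2 + 12*h - 7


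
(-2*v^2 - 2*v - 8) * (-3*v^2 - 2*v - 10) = 6*v^4 + 10*v^3 + 48*v^2 + 36*v + 80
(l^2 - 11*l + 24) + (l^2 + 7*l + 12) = 2*l^2 - 4*l + 36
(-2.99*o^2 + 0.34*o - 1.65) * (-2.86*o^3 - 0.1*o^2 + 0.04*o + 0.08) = 8.5514*o^5 - 0.6734*o^4 + 4.5654*o^3 - 0.0606*o^2 - 0.0388*o - 0.132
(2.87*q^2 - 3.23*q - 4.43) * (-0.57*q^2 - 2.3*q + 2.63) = -1.6359*q^4 - 4.7599*q^3 + 17.5022*q^2 + 1.6941*q - 11.6509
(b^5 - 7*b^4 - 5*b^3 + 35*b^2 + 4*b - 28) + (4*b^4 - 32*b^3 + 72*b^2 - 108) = b^5 - 3*b^4 - 37*b^3 + 107*b^2 + 4*b - 136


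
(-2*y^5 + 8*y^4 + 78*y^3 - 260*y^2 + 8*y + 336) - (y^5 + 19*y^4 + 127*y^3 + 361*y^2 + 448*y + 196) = -3*y^5 - 11*y^4 - 49*y^3 - 621*y^2 - 440*y + 140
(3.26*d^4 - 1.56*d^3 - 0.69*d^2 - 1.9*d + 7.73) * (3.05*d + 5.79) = 9.943*d^5 + 14.1174*d^4 - 11.1369*d^3 - 9.7901*d^2 + 12.5755*d + 44.7567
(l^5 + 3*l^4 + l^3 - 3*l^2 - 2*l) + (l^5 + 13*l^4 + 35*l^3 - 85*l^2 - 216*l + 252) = 2*l^5 + 16*l^4 + 36*l^3 - 88*l^2 - 218*l + 252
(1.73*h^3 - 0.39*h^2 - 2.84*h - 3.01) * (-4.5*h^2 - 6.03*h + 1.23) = -7.785*h^5 - 8.6769*h^4 + 17.2596*h^3 + 30.1905*h^2 + 14.6571*h - 3.7023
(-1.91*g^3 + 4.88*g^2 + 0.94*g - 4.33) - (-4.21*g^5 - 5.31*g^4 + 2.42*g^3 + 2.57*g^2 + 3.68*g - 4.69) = 4.21*g^5 + 5.31*g^4 - 4.33*g^3 + 2.31*g^2 - 2.74*g + 0.36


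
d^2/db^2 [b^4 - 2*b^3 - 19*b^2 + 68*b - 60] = 12*b^2 - 12*b - 38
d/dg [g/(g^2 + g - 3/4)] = 4*(-4*g^2 - 3)/(16*g^4 + 32*g^3 - 8*g^2 - 24*g + 9)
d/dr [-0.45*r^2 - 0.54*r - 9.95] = -0.9*r - 0.54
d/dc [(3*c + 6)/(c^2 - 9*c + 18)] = 3*(-c^2 - 4*c + 36)/(c^4 - 18*c^3 + 117*c^2 - 324*c + 324)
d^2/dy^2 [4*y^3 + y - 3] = 24*y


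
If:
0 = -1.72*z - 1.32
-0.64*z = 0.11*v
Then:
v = 4.47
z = -0.77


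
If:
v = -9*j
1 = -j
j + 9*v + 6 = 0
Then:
No Solution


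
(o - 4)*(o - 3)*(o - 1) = o^3 - 8*o^2 + 19*o - 12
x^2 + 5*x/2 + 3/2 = (x + 1)*(x + 3/2)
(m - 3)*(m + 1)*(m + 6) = m^3 + 4*m^2 - 15*m - 18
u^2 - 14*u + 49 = (u - 7)^2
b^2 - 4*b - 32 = (b - 8)*(b + 4)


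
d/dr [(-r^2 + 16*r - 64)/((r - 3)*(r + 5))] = 2*(-9*r^2 + 79*r - 56)/(r^4 + 4*r^3 - 26*r^2 - 60*r + 225)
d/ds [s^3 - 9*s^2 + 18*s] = 3*s^2 - 18*s + 18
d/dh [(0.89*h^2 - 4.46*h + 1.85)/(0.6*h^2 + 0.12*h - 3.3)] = (2.7828*h^2 - 8.094*h + 14.496)/(0.36*h^4 + 0.144*h^3 - 3.9456*h^2 - 0.792*h + 10.89)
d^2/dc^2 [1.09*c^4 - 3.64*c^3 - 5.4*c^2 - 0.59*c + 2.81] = 13.08*c^2 - 21.84*c - 10.8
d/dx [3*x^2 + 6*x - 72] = 6*x + 6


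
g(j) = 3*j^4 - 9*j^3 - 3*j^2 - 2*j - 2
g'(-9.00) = -10883.00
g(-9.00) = 26017.00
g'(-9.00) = -10883.00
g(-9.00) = 26017.00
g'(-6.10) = -3693.84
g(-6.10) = 6095.15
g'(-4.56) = -1673.89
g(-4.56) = 2095.23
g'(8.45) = 5259.65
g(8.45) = 9631.68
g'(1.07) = -24.63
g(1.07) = -14.67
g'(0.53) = -10.98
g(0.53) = -5.01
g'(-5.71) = -3082.08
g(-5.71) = 4776.21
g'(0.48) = -9.77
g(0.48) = -4.49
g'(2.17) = -19.54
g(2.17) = -45.91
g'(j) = 12*j^3 - 27*j^2 - 6*j - 2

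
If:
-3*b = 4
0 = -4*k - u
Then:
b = -4/3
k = -u/4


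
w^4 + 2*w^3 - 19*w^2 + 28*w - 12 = (w - 2)*(w - 1)^2*(w + 6)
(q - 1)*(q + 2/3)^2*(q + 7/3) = q^4 + 8*q^3/3 - q^2/9 - 68*q/27 - 28/27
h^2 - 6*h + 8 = (h - 4)*(h - 2)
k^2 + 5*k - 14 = (k - 2)*(k + 7)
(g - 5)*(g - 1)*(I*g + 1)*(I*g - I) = -g^4 + 7*g^3 + I*g^3 - 11*g^2 - 7*I*g^2 + 5*g + 11*I*g - 5*I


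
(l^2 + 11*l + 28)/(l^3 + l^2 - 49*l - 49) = (l + 4)/(l^2 - 6*l - 7)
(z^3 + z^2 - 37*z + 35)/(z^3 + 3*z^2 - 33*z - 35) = (z - 1)/(z + 1)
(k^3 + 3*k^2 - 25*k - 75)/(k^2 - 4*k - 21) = (k^2 - 25)/(k - 7)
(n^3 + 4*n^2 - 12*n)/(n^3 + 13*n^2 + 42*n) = (n - 2)/(n + 7)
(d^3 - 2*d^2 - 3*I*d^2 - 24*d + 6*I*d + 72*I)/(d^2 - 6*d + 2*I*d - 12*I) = (d^2 + d*(4 - 3*I) - 12*I)/(d + 2*I)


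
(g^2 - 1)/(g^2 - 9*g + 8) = (g + 1)/(g - 8)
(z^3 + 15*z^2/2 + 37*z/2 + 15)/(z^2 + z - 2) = (2*z^2 + 11*z + 15)/(2*(z - 1))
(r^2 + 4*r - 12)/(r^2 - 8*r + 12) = (r + 6)/(r - 6)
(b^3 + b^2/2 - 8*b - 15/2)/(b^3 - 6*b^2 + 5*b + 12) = (b + 5/2)/(b - 4)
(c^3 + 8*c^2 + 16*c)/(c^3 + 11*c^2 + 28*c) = (c + 4)/(c + 7)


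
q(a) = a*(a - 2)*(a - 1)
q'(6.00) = 74.00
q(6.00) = 120.00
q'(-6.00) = 146.00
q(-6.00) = -336.00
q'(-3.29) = 54.21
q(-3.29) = -74.66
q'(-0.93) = 10.17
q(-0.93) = -5.26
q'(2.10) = 2.63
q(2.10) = 0.23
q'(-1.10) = 12.23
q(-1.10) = -7.16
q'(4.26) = 30.88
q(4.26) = 31.39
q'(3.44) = 16.86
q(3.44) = 12.09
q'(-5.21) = 114.69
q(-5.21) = -233.27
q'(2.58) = 6.49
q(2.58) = 2.36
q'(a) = a*(a - 2) + a*(a - 1) + (a - 2)*(a - 1)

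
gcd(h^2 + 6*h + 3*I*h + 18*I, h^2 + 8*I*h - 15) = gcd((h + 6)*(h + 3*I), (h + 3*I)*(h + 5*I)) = h + 3*I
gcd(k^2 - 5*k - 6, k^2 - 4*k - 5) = k + 1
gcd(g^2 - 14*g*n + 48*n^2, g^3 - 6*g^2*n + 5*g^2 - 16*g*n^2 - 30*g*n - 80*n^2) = g - 8*n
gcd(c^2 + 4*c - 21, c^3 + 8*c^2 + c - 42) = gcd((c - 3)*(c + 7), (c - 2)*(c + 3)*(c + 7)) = c + 7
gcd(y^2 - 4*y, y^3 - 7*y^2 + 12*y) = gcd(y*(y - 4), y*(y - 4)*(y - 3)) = y^2 - 4*y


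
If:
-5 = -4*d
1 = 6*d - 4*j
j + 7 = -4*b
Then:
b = -69/32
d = 5/4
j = 13/8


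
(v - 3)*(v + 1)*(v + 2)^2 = v^4 + 2*v^3 - 7*v^2 - 20*v - 12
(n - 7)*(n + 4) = n^2 - 3*n - 28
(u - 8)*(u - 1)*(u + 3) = u^3 - 6*u^2 - 19*u + 24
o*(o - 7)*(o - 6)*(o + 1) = o^4 - 12*o^3 + 29*o^2 + 42*o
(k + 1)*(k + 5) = k^2 + 6*k + 5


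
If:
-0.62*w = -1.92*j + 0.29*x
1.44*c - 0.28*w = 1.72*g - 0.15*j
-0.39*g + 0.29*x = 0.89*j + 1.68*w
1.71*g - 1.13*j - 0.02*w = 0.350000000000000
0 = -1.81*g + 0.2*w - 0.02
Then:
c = -0.03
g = -0.03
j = -0.35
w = -0.15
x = -1.99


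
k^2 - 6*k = k*(k - 6)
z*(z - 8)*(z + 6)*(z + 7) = z^4 + 5*z^3 - 62*z^2 - 336*z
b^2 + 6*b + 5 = (b + 1)*(b + 5)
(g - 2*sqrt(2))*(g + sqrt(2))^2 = g^3 - 6*g - 4*sqrt(2)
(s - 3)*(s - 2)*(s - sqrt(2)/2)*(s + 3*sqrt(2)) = s^4 - 5*s^3 + 5*sqrt(2)*s^3/2 - 25*sqrt(2)*s^2/2 + 3*s^2 + 15*s + 15*sqrt(2)*s - 18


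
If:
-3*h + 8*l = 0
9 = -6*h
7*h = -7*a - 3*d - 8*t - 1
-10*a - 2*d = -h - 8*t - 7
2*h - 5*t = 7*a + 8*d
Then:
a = 2185/1456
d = -3061/1456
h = -3/2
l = -9/16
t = 965/1456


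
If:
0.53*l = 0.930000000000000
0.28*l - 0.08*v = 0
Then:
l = 1.75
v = 6.14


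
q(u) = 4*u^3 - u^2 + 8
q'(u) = 12*u^2 - 2*u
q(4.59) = 373.74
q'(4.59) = 243.64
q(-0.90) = 4.27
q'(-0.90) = 11.52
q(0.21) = 7.99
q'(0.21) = 0.11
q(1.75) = 26.38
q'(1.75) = 33.25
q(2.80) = 87.97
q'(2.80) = 88.48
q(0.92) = 10.27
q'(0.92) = 8.32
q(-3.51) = -177.29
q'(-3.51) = 154.86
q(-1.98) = -26.97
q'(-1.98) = 51.00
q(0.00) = 8.00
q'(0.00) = 0.00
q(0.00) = 8.00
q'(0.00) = 0.00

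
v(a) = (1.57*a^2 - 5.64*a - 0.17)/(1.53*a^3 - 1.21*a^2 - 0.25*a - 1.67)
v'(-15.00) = -0.01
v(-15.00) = -0.08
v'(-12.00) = -0.01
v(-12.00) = -0.10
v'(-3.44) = -0.18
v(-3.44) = -0.49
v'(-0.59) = 1.30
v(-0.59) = -1.64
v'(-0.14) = 3.61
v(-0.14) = -0.39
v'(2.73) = 0.42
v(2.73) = -0.20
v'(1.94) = 3.32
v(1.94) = -1.17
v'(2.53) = 0.62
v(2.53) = -0.30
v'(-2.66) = -0.32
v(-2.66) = -0.68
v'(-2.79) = -0.29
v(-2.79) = -0.64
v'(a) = (3.14*a - 5.64)/(1.53*a^3 - 1.21*a^2 - 0.25*a - 1.67) + (-4.59*a^2 + 2.42*a + 0.25)*(1.57*a^2 - 5.64*a - 0.17)/(1.53*a^3 - 1.21*a^2 - 0.25*a - 1.67)^2 = (-2.4021*a^4 + 17.2584*a^3 - 6.4366*a^2 - 5.6552*a + 9.3763)/(2.3409*a^6 - 3.7026*a^5 + 0.6991*a^4 - 4.5052*a^3 + 4.1039*a^2 + 0.835*a + 2.7889)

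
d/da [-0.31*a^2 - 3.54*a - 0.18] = -0.62*a - 3.54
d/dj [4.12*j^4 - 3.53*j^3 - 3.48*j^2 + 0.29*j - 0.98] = 16.48*j^3 - 10.59*j^2 - 6.96*j + 0.29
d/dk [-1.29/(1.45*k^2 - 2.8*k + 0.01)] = (3.741*k - 3.612)/(1.45*k^2 - 2.8*k + 0.01)^2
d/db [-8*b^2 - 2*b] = -16*b - 2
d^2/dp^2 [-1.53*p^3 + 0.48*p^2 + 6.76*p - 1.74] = 0.96 - 9.18*p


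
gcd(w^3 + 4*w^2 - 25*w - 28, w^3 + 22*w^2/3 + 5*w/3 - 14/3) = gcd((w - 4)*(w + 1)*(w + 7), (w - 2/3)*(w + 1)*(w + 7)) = w^2 + 8*w + 7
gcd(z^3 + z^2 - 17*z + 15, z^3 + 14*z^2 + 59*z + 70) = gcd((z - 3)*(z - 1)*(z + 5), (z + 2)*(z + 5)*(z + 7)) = z + 5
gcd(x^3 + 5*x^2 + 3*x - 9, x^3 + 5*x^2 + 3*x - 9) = x^3 + 5*x^2 + 3*x - 9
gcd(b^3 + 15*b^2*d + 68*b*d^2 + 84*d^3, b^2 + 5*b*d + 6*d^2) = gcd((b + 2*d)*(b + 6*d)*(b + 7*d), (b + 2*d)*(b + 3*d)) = b + 2*d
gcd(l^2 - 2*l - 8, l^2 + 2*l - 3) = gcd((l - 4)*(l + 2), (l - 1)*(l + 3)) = 1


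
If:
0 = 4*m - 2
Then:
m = 1/2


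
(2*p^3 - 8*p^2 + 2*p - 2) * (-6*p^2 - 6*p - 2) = -12*p^5 + 36*p^4 + 32*p^3 + 16*p^2 + 8*p + 4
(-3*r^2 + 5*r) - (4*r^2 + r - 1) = -7*r^2 + 4*r + 1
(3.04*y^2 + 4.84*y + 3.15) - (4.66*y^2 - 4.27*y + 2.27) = -1.62*y^2 + 9.11*y + 0.88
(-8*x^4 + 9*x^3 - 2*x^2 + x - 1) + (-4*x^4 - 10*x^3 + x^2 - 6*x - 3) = -12*x^4 - x^3 - x^2 - 5*x - 4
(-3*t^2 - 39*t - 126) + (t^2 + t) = -2*t^2 - 38*t - 126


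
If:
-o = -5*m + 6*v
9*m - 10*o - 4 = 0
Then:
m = 60*v/41 - 4/41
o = 54*v/41 - 20/41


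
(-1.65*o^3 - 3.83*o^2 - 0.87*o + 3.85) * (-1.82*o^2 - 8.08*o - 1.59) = 3.003*o^5 + 20.3026*o^4 + 35.1533*o^3 + 6.1123*o^2 - 29.7247*o - 6.1215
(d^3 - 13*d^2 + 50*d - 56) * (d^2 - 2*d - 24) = d^5 - 15*d^4 + 52*d^3 + 156*d^2 - 1088*d + 1344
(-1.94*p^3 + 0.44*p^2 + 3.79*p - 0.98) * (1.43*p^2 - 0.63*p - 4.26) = -2.7742*p^5 + 1.8514*p^4 + 13.4069*p^3 - 5.6635*p^2 - 15.528*p + 4.1748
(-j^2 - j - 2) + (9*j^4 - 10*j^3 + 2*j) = 9*j^4 - 10*j^3 - j^2 + j - 2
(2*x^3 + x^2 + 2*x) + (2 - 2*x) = 2*x^3 + x^2 + 2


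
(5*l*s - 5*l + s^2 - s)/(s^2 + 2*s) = (5*l*s - 5*l + s^2 - s)/(s*(s + 2))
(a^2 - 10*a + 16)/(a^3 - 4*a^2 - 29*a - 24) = (a - 2)/(a^2 + 4*a + 3)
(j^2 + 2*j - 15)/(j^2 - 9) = (j + 5)/(j + 3)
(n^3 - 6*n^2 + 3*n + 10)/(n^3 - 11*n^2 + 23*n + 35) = (n - 2)/(n - 7)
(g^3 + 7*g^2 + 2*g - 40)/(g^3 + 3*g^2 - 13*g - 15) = (g^2 + 2*g - 8)/(g^2 - 2*g - 3)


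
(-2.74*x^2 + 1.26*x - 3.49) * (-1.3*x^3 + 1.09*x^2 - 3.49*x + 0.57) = 3.562*x^5 - 4.6246*x^4 + 15.473*x^3 - 9.7633*x^2 + 12.8983*x - 1.9893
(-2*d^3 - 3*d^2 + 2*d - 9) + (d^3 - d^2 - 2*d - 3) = -d^3 - 4*d^2 - 12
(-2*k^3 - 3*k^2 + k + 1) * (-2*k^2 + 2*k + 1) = 4*k^5 + 2*k^4 - 10*k^3 - 3*k^2 + 3*k + 1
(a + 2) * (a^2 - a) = a^3 + a^2 - 2*a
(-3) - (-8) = 5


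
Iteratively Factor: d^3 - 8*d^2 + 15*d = (d - 3)*(d^2 - 5*d) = (d - 5)*(d - 3)*(d)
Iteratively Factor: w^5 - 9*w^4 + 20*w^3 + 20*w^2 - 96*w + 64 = (w - 4)*(w^4 - 5*w^3 + 20*w - 16) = (w - 4)^2*(w^3 - w^2 - 4*w + 4) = (w - 4)^2*(w - 1)*(w^2 - 4) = (w - 4)^2*(w - 1)*(w + 2)*(w - 2)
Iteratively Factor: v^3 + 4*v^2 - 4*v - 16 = (v + 4)*(v^2 - 4) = (v - 2)*(v + 4)*(v + 2)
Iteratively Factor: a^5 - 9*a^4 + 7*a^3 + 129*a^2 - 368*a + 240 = (a + 4)*(a^4 - 13*a^3 + 59*a^2 - 107*a + 60) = (a - 1)*(a + 4)*(a^3 - 12*a^2 + 47*a - 60) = (a - 4)*(a - 1)*(a + 4)*(a^2 - 8*a + 15) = (a - 4)*(a - 3)*(a - 1)*(a + 4)*(a - 5)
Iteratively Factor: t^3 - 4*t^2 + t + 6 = (t + 1)*(t^2 - 5*t + 6) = (t - 2)*(t + 1)*(t - 3)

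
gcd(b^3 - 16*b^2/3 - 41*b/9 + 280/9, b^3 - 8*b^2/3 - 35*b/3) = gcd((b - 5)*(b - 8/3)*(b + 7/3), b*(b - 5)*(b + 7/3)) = b^2 - 8*b/3 - 35/3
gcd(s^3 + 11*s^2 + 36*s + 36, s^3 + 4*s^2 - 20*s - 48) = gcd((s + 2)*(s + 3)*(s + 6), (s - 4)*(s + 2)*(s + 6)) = s^2 + 8*s + 12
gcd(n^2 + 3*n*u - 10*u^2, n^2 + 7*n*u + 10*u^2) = n + 5*u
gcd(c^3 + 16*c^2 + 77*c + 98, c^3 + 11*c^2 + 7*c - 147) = c^2 + 14*c + 49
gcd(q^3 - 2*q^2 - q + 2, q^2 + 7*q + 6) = q + 1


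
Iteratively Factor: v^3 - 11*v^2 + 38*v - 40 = (v - 4)*(v^2 - 7*v + 10) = (v - 4)*(v - 2)*(v - 5)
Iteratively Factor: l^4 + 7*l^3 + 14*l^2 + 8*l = (l + 2)*(l^3 + 5*l^2 + 4*l) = (l + 1)*(l + 2)*(l^2 + 4*l) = (l + 1)*(l + 2)*(l + 4)*(l)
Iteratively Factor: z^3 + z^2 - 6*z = (z - 2)*(z^2 + 3*z) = (z - 2)*(z + 3)*(z)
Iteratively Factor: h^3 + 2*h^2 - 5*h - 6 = (h + 3)*(h^2 - h - 2) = (h + 1)*(h + 3)*(h - 2)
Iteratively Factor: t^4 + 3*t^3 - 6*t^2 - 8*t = (t)*(t^3 + 3*t^2 - 6*t - 8) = t*(t - 2)*(t^2 + 5*t + 4) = t*(t - 2)*(t + 1)*(t + 4)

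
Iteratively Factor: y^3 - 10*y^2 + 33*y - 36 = (y - 3)*(y^2 - 7*y + 12) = (y - 3)^2*(y - 4)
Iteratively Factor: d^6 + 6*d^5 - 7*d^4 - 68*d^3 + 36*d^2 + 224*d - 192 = (d - 2)*(d^5 + 8*d^4 + 9*d^3 - 50*d^2 - 64*d + 96) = (d - 2)^2*(d^4 + 10*d^3 + 29*d^2 + 8*d - 48) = (d - 2)^2*(d + 4)*(d^3 + 6*d^2 + 5*d - 12) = (d - 2)^2*(d + 4)^2*(d^2 + 2*d - 3) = (d - 2)^2*(d - 1)*(d + 4)^2*(d + 3)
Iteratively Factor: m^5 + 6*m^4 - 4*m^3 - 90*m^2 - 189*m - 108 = (m - 4)*(m^4 + 10*m^3 + 36*m^2 + 54*m + 27) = (m - 4)*(m + 3)*(m^3 + 7*m^2 + 15*m + 9) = (m - 4)*(m + 3)^2*(m^2 + 4*m + 3) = (m - 4)*(m + 1)*(m + 3)^2*(m + 3)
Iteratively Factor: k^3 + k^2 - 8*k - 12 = (k - 3)*(k^2 + 4*k + 4) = (k - 3)*(k + 2)*(k + 2)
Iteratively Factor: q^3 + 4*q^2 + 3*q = (q)*(q^2 + 4*q + 3) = q*(q + 1)*(q + 3)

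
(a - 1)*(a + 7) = a^2 + 6*a - 7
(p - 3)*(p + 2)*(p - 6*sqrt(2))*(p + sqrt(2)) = p^4 - 5*sqrt(2)*p^3 - p^3 - 18*p^2 + 5*sqrt(2)*p^2 + 12*p + 30*sqrt(2)*p + 72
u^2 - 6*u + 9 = (u - 3)^2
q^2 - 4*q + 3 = (q - 3)*(q - 1)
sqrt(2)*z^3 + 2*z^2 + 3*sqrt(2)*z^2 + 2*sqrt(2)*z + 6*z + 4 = (z + 2)*(z + sqrt(2))*(sqrt(2)*z + sqrt(2))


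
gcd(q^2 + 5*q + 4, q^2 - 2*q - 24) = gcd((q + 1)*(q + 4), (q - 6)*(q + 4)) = q + 4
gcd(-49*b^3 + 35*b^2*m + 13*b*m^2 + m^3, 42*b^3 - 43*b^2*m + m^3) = 7*b^2 - 6*b*m - m^2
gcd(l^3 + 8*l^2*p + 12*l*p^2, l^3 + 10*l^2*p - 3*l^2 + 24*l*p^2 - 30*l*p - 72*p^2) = l + 6*p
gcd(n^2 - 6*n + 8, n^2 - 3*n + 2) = n - 2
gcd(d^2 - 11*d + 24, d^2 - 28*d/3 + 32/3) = d - 8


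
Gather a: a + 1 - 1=a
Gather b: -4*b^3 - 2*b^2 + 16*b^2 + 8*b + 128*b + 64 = -4*b^3 + 14*b^2 + 136*b + 64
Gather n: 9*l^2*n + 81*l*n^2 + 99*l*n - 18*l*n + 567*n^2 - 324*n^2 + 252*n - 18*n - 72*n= n^2*(81*l + 243) + n*(9*l^2 + 81*l + 162)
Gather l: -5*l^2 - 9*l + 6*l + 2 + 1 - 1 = -5*l^2 - 3*l + 2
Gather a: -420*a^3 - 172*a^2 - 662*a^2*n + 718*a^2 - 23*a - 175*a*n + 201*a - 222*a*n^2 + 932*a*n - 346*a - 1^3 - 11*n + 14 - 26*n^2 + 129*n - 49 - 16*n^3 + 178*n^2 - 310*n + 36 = -420*a^3 + a^2*(546 - 662*n) + a*(-222*n^2 + 757*n - 168) - 16*n^3 + 152*n^2 - 192*n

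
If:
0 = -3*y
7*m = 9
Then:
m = 9/7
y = 0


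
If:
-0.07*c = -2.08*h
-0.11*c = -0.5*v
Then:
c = 4.54545454545455*v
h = 0.152972027972028*v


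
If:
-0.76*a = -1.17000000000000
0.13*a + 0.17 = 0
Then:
No Solution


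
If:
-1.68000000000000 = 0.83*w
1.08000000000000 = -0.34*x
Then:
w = -2.02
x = -3.18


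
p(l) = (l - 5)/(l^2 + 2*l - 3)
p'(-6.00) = -0.20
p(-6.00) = -0.52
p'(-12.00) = -0.02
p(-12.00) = -0.15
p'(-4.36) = -1.05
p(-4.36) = -1.28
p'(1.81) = 1.44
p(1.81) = -0.82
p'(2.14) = 0.69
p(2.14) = -0.49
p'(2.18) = 0.64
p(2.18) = -0.46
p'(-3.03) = -2222.16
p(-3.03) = -66.42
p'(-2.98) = -4999.94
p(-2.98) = 100.25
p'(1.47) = 4.43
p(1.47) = -1.68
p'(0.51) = 4.00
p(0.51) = 2.61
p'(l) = (-2*l - 2)*(l - 5)/(l^2 + 2*l - 3)^2 + 1/(l^2 + 2*l - 3)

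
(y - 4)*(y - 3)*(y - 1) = y^3 - 8*y^2 + 19*y - 12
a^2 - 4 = (a - 2)*(a + 2)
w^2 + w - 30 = (w - 5)*(w + 6)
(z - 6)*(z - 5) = z^2 - 11*z + 30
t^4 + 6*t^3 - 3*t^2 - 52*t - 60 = (t - 3)*(t + 2)^2*(t + 5)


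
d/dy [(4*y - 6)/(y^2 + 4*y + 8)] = 4*(-y^2 + 3*y + 14)/(y^4 + 8*y^3 + 32*y^2 + 64*y + 64)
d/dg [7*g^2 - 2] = 14*g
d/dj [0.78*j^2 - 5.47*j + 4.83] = 1.56*j - 5.47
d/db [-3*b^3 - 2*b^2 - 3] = b*(-9*b - 4)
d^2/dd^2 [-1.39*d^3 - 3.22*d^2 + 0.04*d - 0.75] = -8.34*d - 6.44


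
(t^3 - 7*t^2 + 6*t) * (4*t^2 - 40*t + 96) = 4*t^5 - 68*t^4 + 400*t^3 - 912*t^2 + 576*t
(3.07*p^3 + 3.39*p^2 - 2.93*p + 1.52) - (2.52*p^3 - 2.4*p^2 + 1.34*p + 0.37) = 0.55*p^3 + 5.79*p^2 - 4.27*p + 1.15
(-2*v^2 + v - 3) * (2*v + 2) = -4*v^3 - 2*v^2 - 4*v - 6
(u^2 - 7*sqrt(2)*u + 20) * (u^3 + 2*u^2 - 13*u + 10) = u^5 - 7*sqrt(2)*u^4 + 2*u^4 - 14*sqrt(2)*u^3 + 7*u^3 + 50*u^2 + 91*sqrt(2)*u^2 - 260*u - 70*sqrt(2)*u + 200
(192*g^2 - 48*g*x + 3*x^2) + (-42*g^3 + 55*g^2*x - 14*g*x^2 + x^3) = -42*g^3 + 55*g^2*x + 192*g^2 - 14*g*x^2 - 48*g*x + x^3 + 3*x^2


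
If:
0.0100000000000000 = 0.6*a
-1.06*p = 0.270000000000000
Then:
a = 0.02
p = -0.25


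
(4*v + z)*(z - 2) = 4*v*z - 8*v + z^2 - 2*z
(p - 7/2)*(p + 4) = p^2 + p/2 - 14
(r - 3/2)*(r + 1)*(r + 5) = r^3 + 9*r^2/2 - 4*r - 15/2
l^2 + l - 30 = (l - 5)*(l + 6)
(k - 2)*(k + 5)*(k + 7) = k^3 + 10*k^2 + 11*k - 70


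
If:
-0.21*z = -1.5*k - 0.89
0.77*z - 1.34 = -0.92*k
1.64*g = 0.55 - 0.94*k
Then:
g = 0.51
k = -0.30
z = 2.10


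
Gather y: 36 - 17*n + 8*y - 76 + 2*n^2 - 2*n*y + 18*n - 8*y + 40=2*n^2 - 2*n*y + n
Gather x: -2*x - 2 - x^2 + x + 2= -x^2 - x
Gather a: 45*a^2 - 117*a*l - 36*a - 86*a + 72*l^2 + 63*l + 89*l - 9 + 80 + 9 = 45*a^2 + a*(-117*l - 122) + 72*l^2 + 152*l + 80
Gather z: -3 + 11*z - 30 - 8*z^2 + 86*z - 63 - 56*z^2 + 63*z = -64*z^2 + 160*z - 96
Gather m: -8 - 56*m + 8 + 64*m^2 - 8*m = 64*m^2 - 64*m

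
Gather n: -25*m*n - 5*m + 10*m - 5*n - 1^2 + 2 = 5*m + n*(-25*m - 5) + 1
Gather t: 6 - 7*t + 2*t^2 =2*t^2 - 7*t + 6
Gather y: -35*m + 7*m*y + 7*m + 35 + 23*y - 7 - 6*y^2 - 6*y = -28*m - 6*y^2 + y*(7*m + 17) + 28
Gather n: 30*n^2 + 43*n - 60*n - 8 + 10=30*n^2 - 17*n + 2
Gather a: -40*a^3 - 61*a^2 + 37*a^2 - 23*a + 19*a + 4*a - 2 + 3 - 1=-40*a^3 - 24*a^2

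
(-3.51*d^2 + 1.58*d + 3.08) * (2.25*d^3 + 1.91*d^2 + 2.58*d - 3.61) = -7.8975*d^5 - 3.1491*d^4 + 0.891999999999999*d^3 + 22.6303*d^2 + 2.2426*d - 11.1188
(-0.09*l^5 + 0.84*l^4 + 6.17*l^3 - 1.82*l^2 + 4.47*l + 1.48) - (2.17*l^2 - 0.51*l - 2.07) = -0.09*l^5 + 0.84*l^4 + 6.17*l^3 - 3.99*l^2 + 4.98*l + 3.55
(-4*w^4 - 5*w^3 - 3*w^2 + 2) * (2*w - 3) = -8*w^5 + 2*w^4 + 9*w^3 + 9*w^2 + 4*w - 6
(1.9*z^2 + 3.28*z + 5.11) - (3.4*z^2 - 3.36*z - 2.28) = -1.5*z^2 + 6.64*z + 7.39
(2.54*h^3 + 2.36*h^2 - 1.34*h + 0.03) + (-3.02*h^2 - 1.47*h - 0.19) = 2.54*h^3 - 0.66*h^2 - 2.81*h - 0.16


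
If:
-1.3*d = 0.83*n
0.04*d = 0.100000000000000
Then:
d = 2.50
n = -3.92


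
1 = 1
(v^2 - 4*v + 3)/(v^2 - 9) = (v - 1)/(v + 3)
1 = 1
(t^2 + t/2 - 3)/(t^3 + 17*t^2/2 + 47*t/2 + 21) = (2*t - 3)/(2*t^2 + 13*t + 21)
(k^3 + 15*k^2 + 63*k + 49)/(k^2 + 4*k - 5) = (k^3 + 15*k^2 + 63*k + 49)/(k^2 + 4*k - 5)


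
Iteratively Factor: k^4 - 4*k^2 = (k - 2)*(k^3 + 2*k^2) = (k - 2)*(k + 2)*(k^2) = k*(k - 2)*(k + 2)*(k)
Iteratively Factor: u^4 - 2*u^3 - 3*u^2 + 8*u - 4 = (u - 1)*(u^3 - u^2 - 4*u + 4) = (u - 1)^2*(u^2 - 4) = (u - 1)^2*(u + 2)*(u - 2)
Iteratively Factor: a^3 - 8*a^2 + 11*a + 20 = (a - 5)*(a^2 - 3*a - 4) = (a - 5)*(a - 4)*(a + 1)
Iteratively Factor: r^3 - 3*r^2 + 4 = (r - 2)*(r^2 - r - 2) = (r - 2)^2*(r + 1)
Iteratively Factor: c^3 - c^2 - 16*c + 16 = (c - 1)*(c^2 - 16) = (c - 4)*(c - 1)*(c + 4)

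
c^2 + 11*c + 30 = (c + 5)*(c + 6)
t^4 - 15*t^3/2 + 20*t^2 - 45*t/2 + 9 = (t - 3)*(t - 2)*(t - 3/2)*(t - 1)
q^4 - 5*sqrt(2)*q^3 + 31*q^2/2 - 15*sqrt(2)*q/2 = q*(q - 5*sqrt(2)/2)*(q - 3*sqrt(2)/2)*(q - sqrt(2))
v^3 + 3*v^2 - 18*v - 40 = (v - 4)*(v + 2)*(v + 5)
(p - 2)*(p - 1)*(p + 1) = p^3 - 2*p^2 - p + 2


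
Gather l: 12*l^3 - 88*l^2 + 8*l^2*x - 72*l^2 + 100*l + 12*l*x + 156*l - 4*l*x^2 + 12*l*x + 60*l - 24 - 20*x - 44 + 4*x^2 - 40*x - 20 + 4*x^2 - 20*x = 12*l^3 + l^2*(8*x - 160) + l*(-4*x^2 + 24*x + 316) + 8*x^2 - 80*x - 88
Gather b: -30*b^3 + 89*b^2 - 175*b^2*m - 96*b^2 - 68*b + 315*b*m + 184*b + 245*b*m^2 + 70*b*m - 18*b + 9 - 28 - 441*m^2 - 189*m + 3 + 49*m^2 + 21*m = -30*b^3 + b^2*(-175*m - 7) + b*(245*m^2 + 385*m + 98) - 392*m^2 - 168*m - 16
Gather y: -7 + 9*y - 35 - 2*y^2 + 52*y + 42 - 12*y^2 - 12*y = -14*y^2 + 49*y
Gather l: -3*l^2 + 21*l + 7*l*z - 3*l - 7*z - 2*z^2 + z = -3*l^2 + l*(7*z + 18) - 2*z^2 - 6*z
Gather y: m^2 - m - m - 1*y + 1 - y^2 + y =m^2 - 2*m - y^2 + 1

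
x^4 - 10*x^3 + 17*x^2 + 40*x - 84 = (x - 7)*(x - 3)*(x - 2)*(x + 2)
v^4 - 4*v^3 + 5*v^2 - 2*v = v*(v - 2)*(v - 1)^2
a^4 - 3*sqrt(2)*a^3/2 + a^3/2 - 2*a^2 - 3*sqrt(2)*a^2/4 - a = a*(a + 1/2)*(a - 2*sqrt(2))*(a + sqrt(2)/2)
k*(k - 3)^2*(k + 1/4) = k^4 - 23*k^3/4 + 15*k^2/2 + 9*k/4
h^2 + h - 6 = (h - 2)*(h + 3)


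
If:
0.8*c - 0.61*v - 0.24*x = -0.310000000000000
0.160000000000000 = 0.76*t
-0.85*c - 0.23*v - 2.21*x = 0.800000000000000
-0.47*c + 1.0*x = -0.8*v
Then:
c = -0.53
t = 0.21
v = -0.13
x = -0.14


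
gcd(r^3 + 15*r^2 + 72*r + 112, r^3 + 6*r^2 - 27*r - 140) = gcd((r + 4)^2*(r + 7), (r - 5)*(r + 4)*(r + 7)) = r^2 + 11*r + 28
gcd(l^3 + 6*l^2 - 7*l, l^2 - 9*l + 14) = 1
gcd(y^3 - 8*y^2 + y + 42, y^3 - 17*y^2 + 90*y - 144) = y - 3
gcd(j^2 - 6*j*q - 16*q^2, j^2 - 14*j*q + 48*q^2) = -j + 8*q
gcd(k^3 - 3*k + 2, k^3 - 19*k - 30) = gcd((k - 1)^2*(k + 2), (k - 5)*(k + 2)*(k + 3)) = k + 2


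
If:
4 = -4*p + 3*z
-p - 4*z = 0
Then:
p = -16/19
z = 4/19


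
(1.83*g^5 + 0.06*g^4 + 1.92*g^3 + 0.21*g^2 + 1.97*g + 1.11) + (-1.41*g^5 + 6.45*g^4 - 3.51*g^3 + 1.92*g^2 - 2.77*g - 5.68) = 0.42*g^5 + 6.51*g^4 - 1.59*g^3 + 2.13*g^2 - 0.8*g - 4.57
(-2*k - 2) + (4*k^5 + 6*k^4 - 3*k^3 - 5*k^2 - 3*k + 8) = 4*k^5 + 6*k^4 - 3*k^3 - 5*k^2 - 5*k + 6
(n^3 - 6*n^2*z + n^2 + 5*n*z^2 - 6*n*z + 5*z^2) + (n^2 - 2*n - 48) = n^3 - 6*n^2*z + 2*n^2 + 5*n*z^2 - 6*n*z - 2*n + 5*z^2 - 48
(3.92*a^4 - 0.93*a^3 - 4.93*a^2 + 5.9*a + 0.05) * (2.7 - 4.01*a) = -15.7192*a^5 + 14.3133*a^4 + 17.2583*a^3 - 36.97*a^2 + 15.7295*a + 0.135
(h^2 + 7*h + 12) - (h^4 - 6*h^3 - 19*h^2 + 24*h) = -h^4 + 6*h^3 + 20*h^2 - 17*h + 12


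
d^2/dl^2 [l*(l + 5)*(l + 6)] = 6*l + 22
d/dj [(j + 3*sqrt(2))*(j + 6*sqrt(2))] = 2*j + 9*sqrt(2)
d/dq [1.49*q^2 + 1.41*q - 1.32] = 2.98*q + 1.41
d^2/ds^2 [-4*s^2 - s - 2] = -8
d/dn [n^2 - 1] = 2*n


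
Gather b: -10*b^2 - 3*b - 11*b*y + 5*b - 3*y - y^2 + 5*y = -10*b^2 + b*(2 - 11*y) - y^2 + 2*y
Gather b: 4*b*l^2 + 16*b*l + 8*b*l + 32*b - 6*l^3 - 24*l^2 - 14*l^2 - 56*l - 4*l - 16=b*(4*l^2 + 24*l + 32) - 6*l^3 - 38*l^2 - 60*l - 16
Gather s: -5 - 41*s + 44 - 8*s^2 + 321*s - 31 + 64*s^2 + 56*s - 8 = 56*s^2 + 336*s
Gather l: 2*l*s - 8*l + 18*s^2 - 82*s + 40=l*(2*s - 8) + 18*s^2 - 82*s + 40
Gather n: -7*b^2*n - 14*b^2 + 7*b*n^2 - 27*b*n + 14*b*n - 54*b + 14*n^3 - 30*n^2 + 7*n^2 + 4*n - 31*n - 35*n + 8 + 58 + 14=-14*b^2 - 54*b + 14*n^3 + n^2*(7*b - 23) + n*(-7*b^2 - 13*b - 62) + 80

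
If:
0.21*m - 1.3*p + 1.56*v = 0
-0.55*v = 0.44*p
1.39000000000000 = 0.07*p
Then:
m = 240.93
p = 19.86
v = -15.89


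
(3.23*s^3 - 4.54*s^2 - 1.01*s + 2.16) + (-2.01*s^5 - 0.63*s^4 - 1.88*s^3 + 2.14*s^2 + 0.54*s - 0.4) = -2.01*s^5 - 0.63*s^4 + 1.35*s^3 - 2.4*s^2 - 0.47*s + 1.76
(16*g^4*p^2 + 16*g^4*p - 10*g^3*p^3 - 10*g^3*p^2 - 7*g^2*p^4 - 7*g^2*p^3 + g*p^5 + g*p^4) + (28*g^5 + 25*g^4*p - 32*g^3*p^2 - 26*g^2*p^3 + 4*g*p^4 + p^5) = 28*g^5 + 16*g^4*p^2 + 41*g^4*p - 10*g^3*p^3 - 42*g^3*p^2 - 7*g^2*p^4 - 33*g^2*p^3 + g*p^5 + 5*g*p^4 + p^5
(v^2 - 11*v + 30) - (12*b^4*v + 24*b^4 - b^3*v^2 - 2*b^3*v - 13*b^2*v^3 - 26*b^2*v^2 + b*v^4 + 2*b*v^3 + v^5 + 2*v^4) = -12*b^4*v - 24*b^4 + b^3*v^2 + 2*b^3*v + 13*b^2*v^3 + 26*b^2*v^2 - b*v^4 - 2*b*v^3 - v^5 - 2*v^4 + v^2 - 11*v + 30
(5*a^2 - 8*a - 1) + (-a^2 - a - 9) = 4*a^2 - 9*a - 10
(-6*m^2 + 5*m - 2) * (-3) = 18*m^2 - 15*m + 6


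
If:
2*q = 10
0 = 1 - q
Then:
No Solution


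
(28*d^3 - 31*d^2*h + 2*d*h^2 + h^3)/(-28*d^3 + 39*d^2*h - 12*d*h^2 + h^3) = (-7*d - h)/(7*d - h)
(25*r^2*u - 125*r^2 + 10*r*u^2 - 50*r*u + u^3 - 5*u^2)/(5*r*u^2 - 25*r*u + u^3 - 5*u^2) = (5*r + u)/u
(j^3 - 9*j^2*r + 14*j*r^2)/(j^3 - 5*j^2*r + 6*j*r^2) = (-j + 7*r)/(-j + 3*r)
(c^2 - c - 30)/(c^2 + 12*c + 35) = (c - 6)/(c + 7)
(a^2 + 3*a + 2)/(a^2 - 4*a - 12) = (a + 1)/(a - 6)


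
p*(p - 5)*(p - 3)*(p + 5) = p^4 - 3*p^3 - 25*p^2 + 75*p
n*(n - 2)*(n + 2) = n^3 - 4*n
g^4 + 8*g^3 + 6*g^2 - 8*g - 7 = (g - 1)*(g + 1)^2*(g + 7)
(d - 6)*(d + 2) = d^2 - 4*d - 12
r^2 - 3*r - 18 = (r - 6)*(r + 3)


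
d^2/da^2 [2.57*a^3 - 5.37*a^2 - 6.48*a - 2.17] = 15.42*a - 10.74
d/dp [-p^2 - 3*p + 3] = -2*p - 3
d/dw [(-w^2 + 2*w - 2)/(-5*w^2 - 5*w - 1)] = 3*(5*w^2 - 6*w - 4)/(25*w^4 + 50*w^3 + 35*w^2 + 10*w + 1)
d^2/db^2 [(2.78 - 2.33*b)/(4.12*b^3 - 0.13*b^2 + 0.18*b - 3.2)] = (-237.302112*b^5 + 573.753672*b^4 - 20.446386*b^3 - 355.97286*b^2 + 225.334488*b - 4.816976)/(69.934528*b^9 - 6.620016*b^8 + 9.37506*b^7 - 163.534885*b^6 + 10.69311*b^5 - 14.413596*b^4 + 127.021512*b^3 - 4.30464*b^2 + 5.5296*b - 32.768)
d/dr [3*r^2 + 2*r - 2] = 6*r + 2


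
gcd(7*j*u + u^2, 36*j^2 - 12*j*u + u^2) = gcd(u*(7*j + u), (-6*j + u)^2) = 1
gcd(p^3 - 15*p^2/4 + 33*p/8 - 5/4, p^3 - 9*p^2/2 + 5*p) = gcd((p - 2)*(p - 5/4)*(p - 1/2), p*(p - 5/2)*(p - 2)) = p - 2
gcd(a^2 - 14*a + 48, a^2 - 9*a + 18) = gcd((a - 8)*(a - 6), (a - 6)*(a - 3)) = a - 6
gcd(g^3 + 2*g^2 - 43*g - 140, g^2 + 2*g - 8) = g + 4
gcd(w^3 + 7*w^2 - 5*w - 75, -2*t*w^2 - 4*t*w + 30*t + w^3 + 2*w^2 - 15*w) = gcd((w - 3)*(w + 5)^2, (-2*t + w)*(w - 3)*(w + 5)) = w^2 + 2*w - 15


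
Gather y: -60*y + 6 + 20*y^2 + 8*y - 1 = 20*y^2 - 52*y + 5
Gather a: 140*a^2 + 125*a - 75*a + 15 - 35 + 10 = 140*a^2 + 50*a - 10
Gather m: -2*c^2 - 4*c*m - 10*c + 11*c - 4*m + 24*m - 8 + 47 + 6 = -2*c^2 + c + m*(20 - 4*c) + 45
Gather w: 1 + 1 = 2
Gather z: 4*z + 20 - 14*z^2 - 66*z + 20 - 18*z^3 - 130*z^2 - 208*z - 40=-18*z^3 - 144*z^2 - 270*z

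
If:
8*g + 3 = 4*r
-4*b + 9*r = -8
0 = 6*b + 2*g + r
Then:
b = 91/248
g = -183/248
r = -45/62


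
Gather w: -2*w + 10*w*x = w*(10*x - 2)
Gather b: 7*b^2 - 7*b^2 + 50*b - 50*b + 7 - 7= 0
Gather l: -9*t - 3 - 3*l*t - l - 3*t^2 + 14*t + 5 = l*(-3*t - 1) - 3*t^2 + 5*t + 2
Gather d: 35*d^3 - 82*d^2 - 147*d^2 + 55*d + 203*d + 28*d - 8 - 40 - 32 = 35*d^3 - 229*d^2 + 286*d - 80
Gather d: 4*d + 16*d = 20*d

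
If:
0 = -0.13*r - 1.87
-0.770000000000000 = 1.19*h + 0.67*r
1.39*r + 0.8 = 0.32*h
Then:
No Solution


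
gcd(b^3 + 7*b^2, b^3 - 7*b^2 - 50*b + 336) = b + 7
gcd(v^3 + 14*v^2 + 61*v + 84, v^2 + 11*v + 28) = v^2 + 11*v + 28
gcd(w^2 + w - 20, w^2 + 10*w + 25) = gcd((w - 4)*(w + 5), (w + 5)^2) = w + 5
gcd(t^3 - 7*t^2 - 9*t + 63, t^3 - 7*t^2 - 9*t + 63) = t^3 - 7*t^2 - 9*t + 63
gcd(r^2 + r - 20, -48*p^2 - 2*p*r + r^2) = 1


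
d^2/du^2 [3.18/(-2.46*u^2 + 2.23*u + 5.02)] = (-38.488176*u^2 + 34.889688*u + 3.18*(4.92*u - 2.23)*(9.84*u - 4.46) + 78.540912)/(-2.46*u^2 + 2.23*u + 5.02)^3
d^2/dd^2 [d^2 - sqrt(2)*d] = 2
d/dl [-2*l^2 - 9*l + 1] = -4*l - 9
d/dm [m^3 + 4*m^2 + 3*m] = 3*m^2 + 8*m + 3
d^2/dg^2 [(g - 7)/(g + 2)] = -18/(g + 2)^3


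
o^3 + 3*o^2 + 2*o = o*(o + 1)*(o + 2)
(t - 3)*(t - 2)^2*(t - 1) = t^4 - 8*t^3 + 23*t^2 - 28*t + 12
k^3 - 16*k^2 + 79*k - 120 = (k - 8)*(k - 5)*(k - 3)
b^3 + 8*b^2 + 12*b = b*(b + 2)*(b + 6)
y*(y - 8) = y^2 - 8*y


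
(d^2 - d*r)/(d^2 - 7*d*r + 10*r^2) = d*(d - r)/(d^2 - 7*d*r + 10*r^2)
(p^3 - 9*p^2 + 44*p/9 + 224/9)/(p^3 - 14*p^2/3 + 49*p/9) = (3*p^2 - 20*p - 32)/(p*(3*p - 7))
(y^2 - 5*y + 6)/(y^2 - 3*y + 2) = (y - 3)/(y - 1)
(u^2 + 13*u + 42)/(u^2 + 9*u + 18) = (u + 7)/(u + 3)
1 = 1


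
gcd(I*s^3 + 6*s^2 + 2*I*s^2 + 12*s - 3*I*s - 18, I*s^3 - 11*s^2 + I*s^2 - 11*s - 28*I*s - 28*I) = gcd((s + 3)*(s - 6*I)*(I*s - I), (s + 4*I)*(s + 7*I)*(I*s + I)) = 1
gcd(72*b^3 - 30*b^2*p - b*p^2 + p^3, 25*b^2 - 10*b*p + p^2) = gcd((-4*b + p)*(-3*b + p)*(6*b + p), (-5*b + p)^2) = 1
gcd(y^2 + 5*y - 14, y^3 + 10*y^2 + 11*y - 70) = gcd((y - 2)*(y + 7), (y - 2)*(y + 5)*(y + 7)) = y^2 + 5*y - 14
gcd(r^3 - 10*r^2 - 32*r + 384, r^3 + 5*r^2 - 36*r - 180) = r + 6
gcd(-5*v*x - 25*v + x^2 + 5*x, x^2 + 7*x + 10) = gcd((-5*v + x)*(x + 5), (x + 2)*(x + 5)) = x + 5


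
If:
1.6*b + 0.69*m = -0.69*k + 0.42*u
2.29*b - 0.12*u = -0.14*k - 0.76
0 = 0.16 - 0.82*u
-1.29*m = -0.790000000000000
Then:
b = -0.34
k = 0.29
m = 0.61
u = 0.20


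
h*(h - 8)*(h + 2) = h^3 - 6*h^2 - 16*h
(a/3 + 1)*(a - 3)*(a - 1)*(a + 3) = a^4/3 + 2*a^3/3 - 4*a^2 - 6*a + 9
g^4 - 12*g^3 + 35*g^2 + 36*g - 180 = (g - 6)*(g - 5)*(g - 3)*(g + 2)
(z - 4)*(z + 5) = z^2 + z - 20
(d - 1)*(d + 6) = d^2 + 5*d - 6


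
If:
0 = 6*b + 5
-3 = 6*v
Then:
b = -5/6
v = -1/2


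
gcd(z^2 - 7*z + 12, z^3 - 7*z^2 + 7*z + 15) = z - 3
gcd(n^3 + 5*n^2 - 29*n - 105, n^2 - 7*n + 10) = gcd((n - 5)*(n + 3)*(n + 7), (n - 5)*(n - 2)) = n - 5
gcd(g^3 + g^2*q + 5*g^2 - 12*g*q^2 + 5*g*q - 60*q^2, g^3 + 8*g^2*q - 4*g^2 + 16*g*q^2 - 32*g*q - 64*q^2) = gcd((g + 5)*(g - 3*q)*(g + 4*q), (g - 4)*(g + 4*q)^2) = g + 4*q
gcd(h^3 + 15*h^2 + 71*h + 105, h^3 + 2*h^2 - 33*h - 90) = h^2 + 8*h + 15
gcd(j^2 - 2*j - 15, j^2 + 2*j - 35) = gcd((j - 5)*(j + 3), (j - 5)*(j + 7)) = j - 5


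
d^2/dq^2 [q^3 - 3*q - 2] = 6*q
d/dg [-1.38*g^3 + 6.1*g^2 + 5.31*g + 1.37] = -4.14*g^2 + 12.2*g + 5.31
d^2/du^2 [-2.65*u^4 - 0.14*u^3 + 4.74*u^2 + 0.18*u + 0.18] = -31.8*u^2 - 0.84*u + 9.48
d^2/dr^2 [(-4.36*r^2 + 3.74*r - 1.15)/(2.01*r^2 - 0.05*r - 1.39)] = (-2.8421709430404e-14*r^4 + 29.343588*r^3 - 100.965114*r^2 + 63.388566*r - 23.799492)/(8.120601*r^6 - 0.606015*r^5 - 16.832142*r^4 + 0.838045*r^3 + 11.640138*r^2 - 0.289815*r - 2.685619)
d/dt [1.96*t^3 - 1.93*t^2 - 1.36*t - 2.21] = 5.88*t^2 - 3.86*t - 1.36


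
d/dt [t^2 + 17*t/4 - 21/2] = 2*t + 17/4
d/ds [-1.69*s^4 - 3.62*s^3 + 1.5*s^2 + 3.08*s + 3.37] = -6.76*s^3 - 10.86*s^2 + 3.0*s + 3.08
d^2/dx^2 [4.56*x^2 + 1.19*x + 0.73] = 9.12000000000000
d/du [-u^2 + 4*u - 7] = 4 - 2*u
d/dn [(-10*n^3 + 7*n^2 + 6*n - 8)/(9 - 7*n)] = (140*n^3 - 319*n^2 + 126*n - 2)/(49*n^2 - 126*n + 81)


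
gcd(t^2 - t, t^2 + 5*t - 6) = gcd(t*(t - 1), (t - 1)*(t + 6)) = t - 1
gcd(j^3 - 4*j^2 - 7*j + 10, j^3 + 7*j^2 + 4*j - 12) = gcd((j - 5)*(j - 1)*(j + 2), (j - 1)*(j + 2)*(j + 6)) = j^2 + j - 2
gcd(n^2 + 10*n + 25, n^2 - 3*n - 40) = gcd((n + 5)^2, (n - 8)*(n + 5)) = n + 5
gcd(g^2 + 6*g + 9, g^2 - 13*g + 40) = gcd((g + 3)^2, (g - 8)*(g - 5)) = 1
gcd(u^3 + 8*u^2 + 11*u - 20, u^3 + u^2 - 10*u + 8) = u^2 + 3*u - 4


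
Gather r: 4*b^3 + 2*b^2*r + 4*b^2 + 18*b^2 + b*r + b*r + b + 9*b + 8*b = 4*b^3 + 22*b^2 + 18*b + r*(2*b^2 + 2*b)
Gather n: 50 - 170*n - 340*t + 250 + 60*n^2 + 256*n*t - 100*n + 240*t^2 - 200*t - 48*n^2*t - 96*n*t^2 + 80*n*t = n^2*(60 - 48*t) + n*(-96*t^2 + 336*t - 270) + 240*t^2 - 540*t + 300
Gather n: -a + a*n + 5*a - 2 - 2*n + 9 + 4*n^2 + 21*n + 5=4*a + 4*n^2 + n*(a + 19) + 12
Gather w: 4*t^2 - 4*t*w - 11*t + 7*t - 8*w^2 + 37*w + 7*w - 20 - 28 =4*t^2 - 4*t - 8*w^2 + w*(44 - 4*t) - 48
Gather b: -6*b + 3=3 - 6*b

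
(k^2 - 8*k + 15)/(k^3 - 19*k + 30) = (k - 5)/(k^2 + 3*k - 10)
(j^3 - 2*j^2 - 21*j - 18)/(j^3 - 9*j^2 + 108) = (j + 1)/(j - 6)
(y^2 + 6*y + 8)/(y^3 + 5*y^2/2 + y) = 2*(y + 4)/(y*(2*y + 1))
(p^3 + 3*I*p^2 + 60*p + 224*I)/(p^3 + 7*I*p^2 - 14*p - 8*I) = (p^2 - I*p + 56)/(p^2 + 3*I*p - 2)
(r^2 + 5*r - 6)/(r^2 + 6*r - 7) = (r + 6)/(r + 7)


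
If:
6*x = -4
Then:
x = -2/3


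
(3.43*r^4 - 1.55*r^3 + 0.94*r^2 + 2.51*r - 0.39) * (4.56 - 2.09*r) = -7.1687*r^5 + 18.8803*r^4 - 9.0326*r^3 - 0.959499999999999*r^2 + 12.2607*r - 1.7784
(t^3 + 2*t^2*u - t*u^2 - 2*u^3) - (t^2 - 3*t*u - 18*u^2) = t^3 + 2*t^2*u - t^2 - t*u^2 + 3*t*u - 2*u^3 + 18*u^2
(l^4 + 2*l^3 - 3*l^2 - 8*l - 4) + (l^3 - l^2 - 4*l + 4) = l^4 + 3*l^3 - 4*l^2 - 12*l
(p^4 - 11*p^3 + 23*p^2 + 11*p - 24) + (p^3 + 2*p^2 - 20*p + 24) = p^4 - 10*p^3 + 25*p^2 - 9*p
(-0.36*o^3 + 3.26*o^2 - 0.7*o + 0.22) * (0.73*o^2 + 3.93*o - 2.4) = -0.2628*o^5 + 0.965*o^4 + 13.1648*o^3 - 10.4144*o^2 + 2.5446*o - 0.528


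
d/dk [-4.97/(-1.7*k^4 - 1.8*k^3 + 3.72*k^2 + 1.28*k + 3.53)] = (-33.796*k^3 - 26.838*k^2 + 36.9768*k + 6.3616)/(-1.7*k^4 - 1.8*k^3 + 3.72*k^2 + 1.28*k + 3.53)^2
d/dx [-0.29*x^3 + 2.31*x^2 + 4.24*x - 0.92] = -0.87*x^2 + 4.62*x + 4.24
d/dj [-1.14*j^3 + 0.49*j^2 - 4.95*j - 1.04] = -3.42*j^2 + 0.98*j - 4.95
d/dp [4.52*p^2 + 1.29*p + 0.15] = 9.04*p + 1.29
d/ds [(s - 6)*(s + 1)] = 2*s - 5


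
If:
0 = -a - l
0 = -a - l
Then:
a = -l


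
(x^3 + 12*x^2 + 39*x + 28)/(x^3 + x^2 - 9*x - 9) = (x^2 + 11*x + 28)/(x^2 - 9)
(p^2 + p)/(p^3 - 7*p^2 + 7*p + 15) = p/(p^2 - 8*p + 15)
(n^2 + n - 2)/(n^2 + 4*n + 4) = (n - 1)/(n + 2)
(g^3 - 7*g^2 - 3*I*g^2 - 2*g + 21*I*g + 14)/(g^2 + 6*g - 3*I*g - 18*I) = (g^3 - g^2*(7 + 3*I) + g*(-2 + 21*I) + 14)/(g^2 + 3*g*(2 - I) - 18*I)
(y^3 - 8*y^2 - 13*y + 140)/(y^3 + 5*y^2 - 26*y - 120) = (y - 7)/(y + 6)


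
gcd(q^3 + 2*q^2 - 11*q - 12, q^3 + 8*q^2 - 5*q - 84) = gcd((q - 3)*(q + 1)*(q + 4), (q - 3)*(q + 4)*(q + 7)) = q^2 + q - 12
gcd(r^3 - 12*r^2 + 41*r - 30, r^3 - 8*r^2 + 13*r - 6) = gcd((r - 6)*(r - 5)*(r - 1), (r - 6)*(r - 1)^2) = r^2 - 7*r + 6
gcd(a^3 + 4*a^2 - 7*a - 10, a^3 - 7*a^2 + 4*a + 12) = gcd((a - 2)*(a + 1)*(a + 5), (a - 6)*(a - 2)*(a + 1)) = a^2 - a - 2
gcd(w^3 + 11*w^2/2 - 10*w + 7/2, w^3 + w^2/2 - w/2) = w - 1/2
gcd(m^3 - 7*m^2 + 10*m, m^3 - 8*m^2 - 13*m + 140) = m - 5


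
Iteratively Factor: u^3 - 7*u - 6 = (u + 2)*(u^2 - 2*u - 3) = (u + 1)*(u + 2)*(u - 3)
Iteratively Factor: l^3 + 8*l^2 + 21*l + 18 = (l + 3)*(l^2 + 5*l + 6) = (l + 3)^2*(l + 2)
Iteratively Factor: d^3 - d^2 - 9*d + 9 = (d - 1)*(d^2 - 9) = (d - 1)*(d + 3)*(d - 3)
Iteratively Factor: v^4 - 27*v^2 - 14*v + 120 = (v + 3)*(v^3 - 3*v^2 - 18*v + 40) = (v + 3)*(v + 4)*(v^2 - 7*v + 10) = (v - 2)*(v + 3)*(v + 4)*(v - 5)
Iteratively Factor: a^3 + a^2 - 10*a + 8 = (a - 1)*(a^2 + 2*a - 8) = (a - 1)*(a + 4)*(a - 2)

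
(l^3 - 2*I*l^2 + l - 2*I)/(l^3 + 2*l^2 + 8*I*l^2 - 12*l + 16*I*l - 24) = (l^3 - 2*I*l^2 + l - 2*I)/(l^3 + l^2*(2 + 8*I) + l*(-12 + 16*I) - 24)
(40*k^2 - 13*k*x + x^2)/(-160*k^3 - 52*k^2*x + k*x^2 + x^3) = (-5*k + x)/(20*k^2 + 9*k*x + x^2)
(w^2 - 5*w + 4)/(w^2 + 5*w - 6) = (w - 4)/(w + 6)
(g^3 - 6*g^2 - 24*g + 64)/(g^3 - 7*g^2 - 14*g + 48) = (g + 4)/(g + 3)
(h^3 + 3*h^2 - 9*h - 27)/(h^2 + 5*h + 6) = (h^2 - 9)/(h + 2)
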